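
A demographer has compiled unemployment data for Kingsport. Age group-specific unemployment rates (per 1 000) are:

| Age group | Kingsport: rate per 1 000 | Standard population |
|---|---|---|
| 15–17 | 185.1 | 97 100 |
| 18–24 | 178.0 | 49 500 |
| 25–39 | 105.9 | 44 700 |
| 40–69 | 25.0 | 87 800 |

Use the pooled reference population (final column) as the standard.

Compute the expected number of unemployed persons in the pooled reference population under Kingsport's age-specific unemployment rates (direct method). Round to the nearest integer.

33713

Expected unemployed persons = Σ (standard pop × age-specific rate ÷ 1 000)
= 97 100×185.1/1 000 + 49 500×178.0/1 000 + 44 700×105.9/1 000 + 87 800×25.0/1 000
= 17973.21 + 8811.00 + 4733.73 + 2195.00 = 33712.94.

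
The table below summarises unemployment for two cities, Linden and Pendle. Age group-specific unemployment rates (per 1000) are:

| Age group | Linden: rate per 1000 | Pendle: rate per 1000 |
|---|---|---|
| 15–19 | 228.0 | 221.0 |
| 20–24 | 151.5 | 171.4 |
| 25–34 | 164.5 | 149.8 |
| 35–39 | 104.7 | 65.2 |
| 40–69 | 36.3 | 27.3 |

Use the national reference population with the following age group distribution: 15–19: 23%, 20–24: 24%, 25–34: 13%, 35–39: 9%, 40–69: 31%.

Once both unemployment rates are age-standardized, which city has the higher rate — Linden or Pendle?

Linden

Standard weights: 0.23, 0.24, 0.13, 0.09, 0.31.
Linden: 0.2300×228.0 + 0.2400×151.5 + 0.1300×164.5 + 0.0900×104.7 + 0.3100×36.3 = 130.8610 per 1000.
Pendle: 0.2300×221.0 + 0.2400×171.4 + 0.1300×149.8 + 0.0900×65.2 + 0.3100×27.3 = 125.7710 per 1000.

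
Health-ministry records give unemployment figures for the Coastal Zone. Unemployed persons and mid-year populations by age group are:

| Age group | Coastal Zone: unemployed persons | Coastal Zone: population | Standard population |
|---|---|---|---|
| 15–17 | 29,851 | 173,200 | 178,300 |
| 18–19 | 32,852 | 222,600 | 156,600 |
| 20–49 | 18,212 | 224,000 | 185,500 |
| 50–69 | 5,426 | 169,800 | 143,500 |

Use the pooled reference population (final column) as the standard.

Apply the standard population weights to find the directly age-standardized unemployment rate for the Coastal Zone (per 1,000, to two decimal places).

110.72

Age-specific rates per 1,000 for the Coastal Zone: 172.350, 147.583, 81.304, 31.955.
Standard total = 663,900; weights = 0.2686, 0.2359, 0.2794, 0.2161.
Standardized rate: 0.2686×172.350 + 0.2359×147.583 + 0.2794×81.304 + 0.2161×31.955 = 110.7228 per 1,000.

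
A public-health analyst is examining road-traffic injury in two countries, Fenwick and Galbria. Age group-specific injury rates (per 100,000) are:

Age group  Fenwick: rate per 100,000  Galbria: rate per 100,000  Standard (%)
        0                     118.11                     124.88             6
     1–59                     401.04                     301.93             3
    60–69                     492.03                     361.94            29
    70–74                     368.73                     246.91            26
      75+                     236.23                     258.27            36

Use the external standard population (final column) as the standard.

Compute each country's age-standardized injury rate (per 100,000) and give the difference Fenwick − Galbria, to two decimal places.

Standard weights: 0.06, 0.03, 0.29, 0.26, 0.36.
Fenwick: 0.0600×118.11 + 0.0300×401.04 + 0.2900×492.03 + 0.2600×368.73 + 0.3600×236.23 = 342.7191 per 100,000.
Galbria: 0.0600×124.88 + 0.0300×301.93 + 0.2900×361.94 + 0.2600×246.91 + 0.3600×258.27 = 278.6871 per 100,000.
Difference = 342.7191 − 278.6871 = 64.0320.

64.03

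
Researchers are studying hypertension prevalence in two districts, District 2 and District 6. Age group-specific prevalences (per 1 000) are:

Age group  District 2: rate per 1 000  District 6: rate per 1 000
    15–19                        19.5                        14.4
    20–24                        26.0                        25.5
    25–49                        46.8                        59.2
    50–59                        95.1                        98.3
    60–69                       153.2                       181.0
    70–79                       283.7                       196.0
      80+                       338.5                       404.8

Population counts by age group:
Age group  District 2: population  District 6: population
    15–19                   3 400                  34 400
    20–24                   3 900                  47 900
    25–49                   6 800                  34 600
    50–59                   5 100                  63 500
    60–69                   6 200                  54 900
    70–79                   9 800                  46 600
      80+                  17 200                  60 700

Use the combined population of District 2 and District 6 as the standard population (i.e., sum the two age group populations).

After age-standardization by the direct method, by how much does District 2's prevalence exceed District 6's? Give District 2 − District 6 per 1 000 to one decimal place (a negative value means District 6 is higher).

-6.2

Combined standard total = 395 000; weights = 0.0957, 0.1311, 0.1048, 0.1737, 0.1547, 0.1428, 0.1972.
District 2: 0.0957×19.5 + 0.1311×26.0 + 0.1048×46.8 + 0.1737×95.1 + 0.1547×153.2 + 0.1428×283.7 + 0.1972×338.5 = 157.6598 per 1 000.
District 6: 0.0957×14.4 + 0.1311×25.5 + 0.1048×59.2 + 0.1737×98.3 + 0.1547×181.0 + 0.1428×196.0 + 0.1972×404.8 = 163.8149 per 1 000.
Difference = 157.6598 − 163.8149 = -6.1551.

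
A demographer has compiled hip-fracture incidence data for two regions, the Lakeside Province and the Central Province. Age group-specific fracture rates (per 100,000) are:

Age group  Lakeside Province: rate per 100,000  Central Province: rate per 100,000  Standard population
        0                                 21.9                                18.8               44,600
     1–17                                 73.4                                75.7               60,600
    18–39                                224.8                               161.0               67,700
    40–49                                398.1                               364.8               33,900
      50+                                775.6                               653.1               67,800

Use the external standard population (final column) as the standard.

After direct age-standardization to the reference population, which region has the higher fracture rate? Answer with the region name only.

Standard total = 274,600; weights = 0.1624, 0.2207, 0.2465, 0.1235, 0.2469.
The Lakeside Province: 0.1624×21.9 + 0.2207×73.4 + 0.2465×224.8 + 0.1235×398.1 + 0.2469×775.6 = 315.8231 per 100,000.
The Central Province: 0.1624×18.8 + 0.2207×75.7 + 0.2465×161.0 + 0.1235×364.8 + 0.2469×653.1 = 265.7411 per 100,000.

Lakeside Province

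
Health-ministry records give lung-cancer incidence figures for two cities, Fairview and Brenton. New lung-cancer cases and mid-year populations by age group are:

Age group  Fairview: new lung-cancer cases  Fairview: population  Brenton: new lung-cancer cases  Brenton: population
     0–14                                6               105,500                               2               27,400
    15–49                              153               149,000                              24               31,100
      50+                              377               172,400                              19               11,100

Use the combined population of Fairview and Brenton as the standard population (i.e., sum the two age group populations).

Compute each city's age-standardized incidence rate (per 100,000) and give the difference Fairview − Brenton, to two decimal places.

Age-specific rates per 100,000 for Fairview: 5.69, 102.68, 218.68.
For Brenton: 7.30, 77.17, 171.17.
Combined standard total = 496,500; weights = 0.2677, 0.3627, 0.3696.
Fairview: 0.2677×5.69 + 0.3627×102.68 + 0.3696×218.68 = 119.5904 per 100,000.
Brenton: 0.2677×7.30 + 0.3627×77.17 + 0.3696×171.17 = 93.2092 per 100,000.
Difference = 119.5904 − 93.2092 = 26.3812.

26.38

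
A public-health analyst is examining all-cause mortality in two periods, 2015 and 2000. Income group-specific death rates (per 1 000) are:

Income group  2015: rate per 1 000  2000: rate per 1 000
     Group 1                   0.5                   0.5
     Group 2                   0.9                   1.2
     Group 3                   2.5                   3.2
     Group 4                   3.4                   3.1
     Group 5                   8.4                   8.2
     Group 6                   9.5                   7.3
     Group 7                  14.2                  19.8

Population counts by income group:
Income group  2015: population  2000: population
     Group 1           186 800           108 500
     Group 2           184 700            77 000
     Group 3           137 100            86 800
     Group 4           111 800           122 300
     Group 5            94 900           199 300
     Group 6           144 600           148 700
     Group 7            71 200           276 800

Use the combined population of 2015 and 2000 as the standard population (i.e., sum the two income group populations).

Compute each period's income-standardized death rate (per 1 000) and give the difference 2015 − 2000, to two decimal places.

-0.72

Combined standard total = 1 950 500; weights = 0.1514, 0.1342, 0.1148, 0.1200, 0.1508, 0.1504, 0.1784.
2015: 0.1514×0.5 + 0.1342×0.9 + 0.1148×2.5 + 0.1200×3.4 + 0.1508×8.4 + 0.1504×9.5 + 0.1784×14.2 = 6.1205 per 1 000.
2000: 0.1514×0.5 + 0.1342×1.2 + 0.1148×3.2 + 0.1200×3.1 + 0.1508×8.2 + 0.1504×7.3 + 0.1784×19.8 = 6.8433 per 1 000.
Difference = 6.1205 − 6.8433 = -0.7227.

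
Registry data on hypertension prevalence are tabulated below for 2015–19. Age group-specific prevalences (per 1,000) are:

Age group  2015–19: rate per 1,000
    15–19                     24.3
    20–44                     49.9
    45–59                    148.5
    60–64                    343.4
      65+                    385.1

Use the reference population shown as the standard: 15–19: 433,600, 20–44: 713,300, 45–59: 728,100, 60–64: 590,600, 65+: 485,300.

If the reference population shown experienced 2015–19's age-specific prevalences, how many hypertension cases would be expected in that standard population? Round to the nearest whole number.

543954

Expected hypertension cases = Σ (standard pop × age-specific rate ÷ 1,000)
= 433,600×24.3/1,000 + 713,300×49.9/1,000 + 728,100×148.5/1,000 + 590,600×343.4/1,000 + 485,300×385.1/1,000
= 10536.48 + 35593.67 + 108122.85 + 202812.04 + 186889.03 = 543954.07.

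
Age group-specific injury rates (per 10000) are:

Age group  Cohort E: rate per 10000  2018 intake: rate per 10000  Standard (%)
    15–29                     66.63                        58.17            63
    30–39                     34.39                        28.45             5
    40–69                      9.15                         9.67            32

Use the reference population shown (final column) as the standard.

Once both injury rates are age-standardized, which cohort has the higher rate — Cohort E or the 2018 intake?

Cohort E

Standard weights: 0.63, 0.05, 0.32.
Cohort E: 0.6300×66.63 + 0.0500×34.39 + 0.3200×9.15 = 46.6244 per 10000.
The 2018 intake: 0.6300×58.17 + 0.0500×28.45 + 0.3200×9.67 = 41.1640 per 10000.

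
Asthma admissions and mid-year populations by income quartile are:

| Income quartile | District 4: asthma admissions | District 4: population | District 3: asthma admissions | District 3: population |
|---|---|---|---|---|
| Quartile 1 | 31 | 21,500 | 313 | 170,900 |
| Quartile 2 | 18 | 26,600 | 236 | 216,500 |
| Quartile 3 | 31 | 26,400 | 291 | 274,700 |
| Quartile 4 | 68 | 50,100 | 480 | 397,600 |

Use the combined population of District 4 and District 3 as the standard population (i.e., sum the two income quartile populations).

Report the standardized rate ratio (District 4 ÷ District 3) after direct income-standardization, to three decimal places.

Income-specific rates per 10,000 for District 4: 14.42, 6.77, 11.74, 13.57.
For District 3: 18.31, 10.90, 10.59, 12.07.
Combined standard total = 1,184,300; weights = 0.1625, 0.2053, 0.2542, 0.3780.
District 4: 0.1625×14.42 + 0.2053×6.77 + 0.2542×11.74 + 0.3780×13.57 = 11.8478 per 10,000.
District 3: 0.1625×18.31 + 0.2053×10.90 + 0.2542×10.59 + 0.3780×12.07 = 12.4700 per 10,000.
Ratio = 11.8478 ÷ 12.4700 = 0.95011.

0.950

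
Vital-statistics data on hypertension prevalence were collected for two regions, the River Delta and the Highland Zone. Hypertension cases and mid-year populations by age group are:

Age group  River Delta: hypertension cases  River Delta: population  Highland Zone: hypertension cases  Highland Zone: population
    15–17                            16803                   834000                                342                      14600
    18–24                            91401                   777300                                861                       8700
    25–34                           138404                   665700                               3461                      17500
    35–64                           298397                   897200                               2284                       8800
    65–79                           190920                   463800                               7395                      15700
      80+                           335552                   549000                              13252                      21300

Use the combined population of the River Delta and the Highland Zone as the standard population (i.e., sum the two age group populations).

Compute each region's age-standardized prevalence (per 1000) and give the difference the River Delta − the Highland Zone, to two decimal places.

Age-specific rates per 1000 for the River Delta: 20.147, 117.588, 207.907, 332.587, 411.643, 611.206.
For the Highland Zone: 23.425, 98.966, 197.771, 259.545, 471.019, 622.160.
Combined standard total = 4273600; weights = 0.1986, 0.1839, 0.1599, 0.2120, 0.1122, 0.1334.
The River Delta: 0.1986×20.147 + 0.1839×117.588 + 0.1599×207.907 + 0.2120×332.587 + 0.1122×411.643 + 0.1334×611.206 = 257.1230 per 1000.
The Highland Zone: 0.1986×23.425 + 0.1839×98.966 + 0.1599×197.771 + 0.2120×259.545 + 0.1122×471.019 + 0.1334×622.160 = 245.3674 per 1000.
Difference = 257.1230 − 245.3674 = 11.7556.

11.76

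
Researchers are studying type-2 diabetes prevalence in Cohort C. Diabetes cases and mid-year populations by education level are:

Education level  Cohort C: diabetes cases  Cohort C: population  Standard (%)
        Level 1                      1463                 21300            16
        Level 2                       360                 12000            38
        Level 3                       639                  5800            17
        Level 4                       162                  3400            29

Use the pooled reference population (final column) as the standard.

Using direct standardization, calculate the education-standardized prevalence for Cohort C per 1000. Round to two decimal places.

54.94

Education-specific rates per 1000 for Cohort C: 68.685, 30.000, 110.172, 47.647.
Standard weights: 0.16, 0.38, 0.17, 0.29.
Standardized rate: 0.1600×68.685 + 0.3800×30.000 + 0.1700×110.172 + 0.2900×47.647 = 54.9366 per 1000.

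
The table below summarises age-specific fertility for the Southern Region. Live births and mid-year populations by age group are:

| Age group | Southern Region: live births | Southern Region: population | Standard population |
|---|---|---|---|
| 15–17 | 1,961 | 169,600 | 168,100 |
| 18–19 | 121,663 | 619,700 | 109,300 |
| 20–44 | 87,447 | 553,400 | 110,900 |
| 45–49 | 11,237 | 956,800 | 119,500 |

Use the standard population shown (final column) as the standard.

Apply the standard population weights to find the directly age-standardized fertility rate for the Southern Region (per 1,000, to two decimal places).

Age-specific rates per 1,000 for the Southern Region: 11.562, 196.326, 158.018, 11.744.
Standard total = 507,800; weights = 0.3310, 0.2152, 0.2184, 0.2353.
Standardized rate: 0.3310×11.562 + 0.2152×196.326 + 0.2184×158.018 + 0.2353×11.744 = 83.3589 per 1,000.

83.36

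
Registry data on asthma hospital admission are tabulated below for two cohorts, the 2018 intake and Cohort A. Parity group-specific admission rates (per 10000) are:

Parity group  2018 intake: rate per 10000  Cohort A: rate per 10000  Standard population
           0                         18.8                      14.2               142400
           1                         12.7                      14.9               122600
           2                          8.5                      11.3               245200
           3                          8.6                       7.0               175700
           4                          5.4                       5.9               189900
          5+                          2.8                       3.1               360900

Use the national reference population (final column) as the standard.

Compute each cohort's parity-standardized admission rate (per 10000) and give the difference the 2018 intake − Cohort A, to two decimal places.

Standard total = 1236700; weights = 0.1151, 0.0991, 0.1983, 0.1421, 0.1536, 0.2918.
The 2018 intake: 0.1151×18.8 + 0.0991×12.7 + 0.1983×8.5 + 0.1421×8.6 + 0.1536×5.4 + 0.2918×2.8 = 7.9771 per 10000.
Cohort A: 0.1151×14.2 + 0.0991×14.9 + 0.1983×11.3 + 0.1421×7.0 + 0.1536×5.9 + 0.2918×3.1 = 8.1577 per 10000.
Difference = 7.9771 − 8.1577 = -0.1806.

-0.18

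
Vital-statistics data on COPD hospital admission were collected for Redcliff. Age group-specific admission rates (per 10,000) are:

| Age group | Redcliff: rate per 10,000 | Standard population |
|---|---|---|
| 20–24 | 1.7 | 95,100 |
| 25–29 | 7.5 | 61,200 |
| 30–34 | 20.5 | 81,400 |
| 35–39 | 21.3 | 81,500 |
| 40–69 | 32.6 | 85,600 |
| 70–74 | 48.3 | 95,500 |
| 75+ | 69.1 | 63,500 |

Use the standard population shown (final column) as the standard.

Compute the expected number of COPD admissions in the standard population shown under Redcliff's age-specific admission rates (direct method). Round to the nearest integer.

1582

Expected COPD admissions = Σ (standard pop × age-specific rate ÷ 10,000)
= 95,100×1.7/10,000 + 61,200×7.5/10,000 + 81,400×20.5/10,000 + 81,500×21.3/10,000 + 85,600×32.6/10,000 + 95,500×48.3/10,000 + 63,500×69.1/10,000
= 16.17 + 45.90 + 166.87 + 173.59 + 279.06 + 461.26 + 438.79 = 1581.64.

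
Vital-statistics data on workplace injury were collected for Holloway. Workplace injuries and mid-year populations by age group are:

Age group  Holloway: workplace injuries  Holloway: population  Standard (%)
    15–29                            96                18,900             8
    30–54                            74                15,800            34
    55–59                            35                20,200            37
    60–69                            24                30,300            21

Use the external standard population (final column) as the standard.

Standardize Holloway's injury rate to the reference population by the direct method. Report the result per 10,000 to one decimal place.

28.1

Age-specific rates per 10,000 for Holloway: 50.79, 46.84, 17.33, 7.92.
Standard weights: 0.08, 0.34, 0.37, 0.21.
Standardized rate: 0.0800×50.79 + 0.3400×46.84 + 0.3700×17.33 + 0.2100×7.92 = 28.0618 per 10,000.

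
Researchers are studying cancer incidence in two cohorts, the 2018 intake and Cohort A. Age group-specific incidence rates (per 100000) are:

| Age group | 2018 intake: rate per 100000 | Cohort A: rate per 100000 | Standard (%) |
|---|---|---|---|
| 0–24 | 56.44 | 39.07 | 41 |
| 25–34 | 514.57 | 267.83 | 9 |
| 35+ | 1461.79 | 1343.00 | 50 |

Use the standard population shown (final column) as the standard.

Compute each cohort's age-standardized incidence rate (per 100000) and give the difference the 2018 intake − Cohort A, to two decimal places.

Standard weights: 0.41, 0.09, 0.50.
The 2018 intake: 0.4100×56.44 + 0.0900×514.57 + 0.5000×1461.79 = 800.3467 per 100000.
Cohort A: 0.4100×39.07 + 0.0900×267.83 + 0.5000×1343.00 = 711.6234 per 100000.
Difference = 800.3467 − 711.6234 = 88.7233.

88.72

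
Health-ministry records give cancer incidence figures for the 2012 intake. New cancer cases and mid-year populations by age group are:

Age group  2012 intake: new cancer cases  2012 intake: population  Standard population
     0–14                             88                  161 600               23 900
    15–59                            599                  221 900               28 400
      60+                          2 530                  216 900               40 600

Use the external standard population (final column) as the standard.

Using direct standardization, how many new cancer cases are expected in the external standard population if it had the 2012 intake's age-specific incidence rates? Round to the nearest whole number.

Age-specific rates per 100 000 for the 2012 intake: 54.46, 269.94, 1166.44.
Expected new cancer cases = Σ (standard pop × age-specific rate ÷ 100 000)
= 23 900×54.46/100 000 + 28 400×269.94/100 000 + 40 600×1166.44/100 000
= 13.01 + 76.66 + 473.57 = 563.25.

563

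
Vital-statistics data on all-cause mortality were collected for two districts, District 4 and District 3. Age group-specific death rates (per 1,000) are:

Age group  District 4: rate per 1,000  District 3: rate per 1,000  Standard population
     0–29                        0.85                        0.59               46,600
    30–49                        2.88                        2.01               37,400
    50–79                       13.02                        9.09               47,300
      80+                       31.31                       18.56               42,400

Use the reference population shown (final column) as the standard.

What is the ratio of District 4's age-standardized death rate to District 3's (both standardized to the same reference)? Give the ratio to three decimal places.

Standard total = 173,700; weights = 0.2683, 0.2153, 0.2723, 0.2441.
District 4: 0.2683×0.85 + 0.2153×2.88 + 0.2723×13.02 + 0.2441×31.31 = 12.0363 per 1,000.
District 3: 0.2683×0.59 + 0.2153×2.01 + 0.2723×9.09 + 0.2441×18.56 = 7.5968 per 1,000.
Ratio = 12.0363 ÷ 7.5968 = 1.58439.

1.584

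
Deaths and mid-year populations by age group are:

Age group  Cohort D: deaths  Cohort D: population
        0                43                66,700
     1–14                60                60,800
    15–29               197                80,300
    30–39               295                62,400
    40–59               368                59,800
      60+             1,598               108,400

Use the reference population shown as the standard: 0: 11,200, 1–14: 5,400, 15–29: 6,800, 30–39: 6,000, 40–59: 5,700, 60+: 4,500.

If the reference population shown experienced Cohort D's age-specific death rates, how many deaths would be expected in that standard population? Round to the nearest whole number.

Age-specific rates per 100,000 for Cohort D: 64.47, 98.68, 245.33, 472.76, 615.38, 1474.17.
Expected deaths = Σ (standard pop × age-specific rate ÷ 100,000)
= 11,200×64.47/100,000 + 5,400×98.68/100,000 + 6,800×245.33/100,000 + 6,000×472.76/100,000 + 5,700×615.38/100,000 + 4,500×1474.17/100,000
= 7.22 + 5.33 + 16.68 + 28.37 + 35.08 + 66.34 = 159.01.

159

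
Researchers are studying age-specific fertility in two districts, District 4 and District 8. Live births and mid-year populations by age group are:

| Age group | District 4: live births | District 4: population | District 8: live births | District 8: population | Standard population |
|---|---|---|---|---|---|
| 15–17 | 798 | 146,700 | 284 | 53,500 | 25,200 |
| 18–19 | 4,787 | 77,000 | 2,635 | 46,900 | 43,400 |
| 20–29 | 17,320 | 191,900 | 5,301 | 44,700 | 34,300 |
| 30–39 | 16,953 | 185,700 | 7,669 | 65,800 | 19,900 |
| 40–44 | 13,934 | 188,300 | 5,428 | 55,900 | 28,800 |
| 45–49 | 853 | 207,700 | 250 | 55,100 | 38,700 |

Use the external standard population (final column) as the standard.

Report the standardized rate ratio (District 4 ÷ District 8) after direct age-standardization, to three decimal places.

0.841

Age-specific rates per 1,000 for District 4: 5.440, 62.169, 90.255, 91.292, 73.999, 4.107.
For District 8: 5.308, 56.183, 118.591, 116.550, 97.102, 4.537.
Standard total = 190,300; weights = 0.1324, 0.2281, 0.1802, 0.1046, 0.1513, 0.2034.
District 4: 0.1324×5.440 + 0.2281×62.169 + 0.1802×90.255 + 0.1046×91.292 + 0.1513×73.999 + 0.2034×4.107 = 52.7472 per 1,000.
District 8: 0.1324×5.308 + 0.2281×56.183 + 0.1802×118.591 + 0.1046×116.550 + 0.1513×97.102 + 0.2034×4.537 = 62.6971 per 1,000.
Ratio = 52.7472 ÷ 62.6971 = 0.84130.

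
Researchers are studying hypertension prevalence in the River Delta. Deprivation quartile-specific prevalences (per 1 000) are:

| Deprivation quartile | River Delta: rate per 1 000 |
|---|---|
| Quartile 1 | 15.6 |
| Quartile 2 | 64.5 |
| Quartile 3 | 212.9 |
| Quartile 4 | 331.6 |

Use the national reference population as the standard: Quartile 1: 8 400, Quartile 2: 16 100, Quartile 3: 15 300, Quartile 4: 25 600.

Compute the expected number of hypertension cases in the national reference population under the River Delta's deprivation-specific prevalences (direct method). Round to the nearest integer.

12916

Expected hypertension cases = Σ (standard pop × deprivation-specific rate ÷ 1 000)
= 8 400×15.6/1 000 + 16 100×64.5/1 000 + 15 300×212.9/1 000 + 25 600×331.6/1 000
= 131.04 + 1038.45 + 3257.37 + 8488.96 = 12915.82.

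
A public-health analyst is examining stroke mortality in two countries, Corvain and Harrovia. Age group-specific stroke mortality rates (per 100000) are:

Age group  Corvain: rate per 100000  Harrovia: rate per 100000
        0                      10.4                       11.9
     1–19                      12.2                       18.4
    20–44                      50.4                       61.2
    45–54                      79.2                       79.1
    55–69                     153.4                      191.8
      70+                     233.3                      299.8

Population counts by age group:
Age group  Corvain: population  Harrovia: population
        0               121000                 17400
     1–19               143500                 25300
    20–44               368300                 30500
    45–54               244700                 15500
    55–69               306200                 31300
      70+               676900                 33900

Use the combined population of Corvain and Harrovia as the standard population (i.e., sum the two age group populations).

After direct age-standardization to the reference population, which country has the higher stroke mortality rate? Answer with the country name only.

Combined standard total = 2014500; weights = 0.0687, 0.0838, 0.1980, 0.1292, 0.1675, 0.3528.
Corvain: 0.0687×10.4 + 0.0838×12.2 + 0.1980×50.4 + 0.1292×79.2 + 0.1675×153.4 + 0.3528×233.3 = 129.9619 per 100000.
Harrovia: 0.0687×11.9 + 0.0838×18.4 + 0.1980×61.2 + 0.1292×79.1 + 0.1675×191.8 + 0.3528×299.8 = 162.6069 per 100000.
The crude rates (132.13 vs 129.51) would put Corvain higher, but that reflects its age composition; once standardized to a common age structure, Harrovia has the higher underlying rate.

Harrovia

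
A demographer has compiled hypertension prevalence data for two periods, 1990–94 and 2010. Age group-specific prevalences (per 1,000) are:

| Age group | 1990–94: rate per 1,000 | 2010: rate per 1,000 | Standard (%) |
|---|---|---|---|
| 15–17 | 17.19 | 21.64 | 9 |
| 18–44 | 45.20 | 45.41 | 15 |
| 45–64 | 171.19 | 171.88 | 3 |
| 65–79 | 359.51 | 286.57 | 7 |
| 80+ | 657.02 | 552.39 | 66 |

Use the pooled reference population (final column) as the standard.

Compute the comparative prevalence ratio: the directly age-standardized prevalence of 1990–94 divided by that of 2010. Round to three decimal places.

1.185

Standard weights: 0.09, 0.15, 0.03, 0.07, 0.66.
1990–94: 0.0900×17.19 + 0.1500×45.20 + 0.0300×171.19 + 0.0700×359.51 + 0.6600×657.02 = 472.2617 per 1,000.
2010: 0.0900×21.64 + 0.1500×45.41 + 0.0300×171.88 + 0.0700×286.57 + 0.6600×552.39 = 398.5528 per 1,000.
Ratio = 472.2617 ÷ 398.5528 = 1.18494.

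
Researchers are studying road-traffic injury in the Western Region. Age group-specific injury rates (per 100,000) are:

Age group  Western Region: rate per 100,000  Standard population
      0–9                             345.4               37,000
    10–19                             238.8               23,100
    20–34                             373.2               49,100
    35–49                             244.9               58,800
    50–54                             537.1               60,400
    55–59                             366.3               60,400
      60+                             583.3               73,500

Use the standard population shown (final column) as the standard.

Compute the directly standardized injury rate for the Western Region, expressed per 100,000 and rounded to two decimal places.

409.77

Standard total = 362,300; weights = 0.1021, 0.0638, 0.1355, 0.1623, 0.1667, 0.1667, 0.2029.
Standardized rate: 0.1021×345.4 + 0.0638×238.8 + 0.1355×373.2 + 0.1623×244.9 + 0.1667×537.1 + 0.1667×366.3 + 0.2029×583.3 = 409.7660 per 100,000.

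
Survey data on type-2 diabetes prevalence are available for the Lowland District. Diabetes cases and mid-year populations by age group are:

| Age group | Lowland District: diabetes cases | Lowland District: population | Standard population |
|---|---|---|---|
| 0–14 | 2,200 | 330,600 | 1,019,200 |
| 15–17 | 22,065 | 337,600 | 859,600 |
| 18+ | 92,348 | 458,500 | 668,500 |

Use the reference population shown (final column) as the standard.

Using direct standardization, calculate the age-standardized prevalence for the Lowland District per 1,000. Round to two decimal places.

Age-specific rates per 1,000 for the Lowland District: 6.655, 65.358, 201.413.
Standard total = 2,547,300; weights = 0.4001, 0.3375, 0.2624.
Standardized rate: 0.4001×6.655 + 0.3375×65.358 + 0.2624×201.413 = 77.5760 per 1,000.

77.58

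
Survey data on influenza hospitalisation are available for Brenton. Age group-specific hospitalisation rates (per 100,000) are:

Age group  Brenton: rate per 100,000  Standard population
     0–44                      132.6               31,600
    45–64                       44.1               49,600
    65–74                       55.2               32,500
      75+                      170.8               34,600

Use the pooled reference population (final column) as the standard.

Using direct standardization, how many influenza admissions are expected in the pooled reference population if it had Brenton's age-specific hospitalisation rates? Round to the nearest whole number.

141

Expected influenza admissions = Σ (standard pop × age-specific rate ÷ 100,000)
= 31,600×132.6/100,000 + 49,600×44.1/100,000 + 32,500×55.2/100,000 + 34,600×170.8/100,000
= 41.90 + 21.87 + 17.94 + 59.10 = 140.81.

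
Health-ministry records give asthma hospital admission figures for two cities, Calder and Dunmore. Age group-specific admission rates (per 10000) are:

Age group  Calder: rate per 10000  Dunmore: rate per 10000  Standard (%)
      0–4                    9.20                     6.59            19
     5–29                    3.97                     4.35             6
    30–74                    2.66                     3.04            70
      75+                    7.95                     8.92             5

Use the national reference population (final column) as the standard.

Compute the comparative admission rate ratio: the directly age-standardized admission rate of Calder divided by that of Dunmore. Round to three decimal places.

1.039

Standard weights: 0.19, 0.06, 0.70, 0.05.
Calder: 0.1900×9.20 + 0.0600×3.97 + 0.7000×2.66 + 0.0500×7.95 = 4.2457 per 10000.
Dunmore: 0.1900×6.59 + 0.0600×4.35 + 0.7000×3.04 + 0.0500×8.92 = 4.0871 per 10000.
Ratio = 4.2457 ÷ 4.0871 = 1.03881.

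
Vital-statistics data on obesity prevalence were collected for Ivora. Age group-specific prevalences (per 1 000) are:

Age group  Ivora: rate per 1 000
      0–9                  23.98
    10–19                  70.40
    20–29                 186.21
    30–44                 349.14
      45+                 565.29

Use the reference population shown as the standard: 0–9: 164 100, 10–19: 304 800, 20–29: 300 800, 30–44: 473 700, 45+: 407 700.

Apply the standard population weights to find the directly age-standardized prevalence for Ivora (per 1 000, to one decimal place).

289.1

Standard total = 1 651 100; weights = 0.0994, 0.1846, 0.1822, 0.2869, 0.2469.
Standardized rate: 0.0994×23.98 + 0.1846×70.40 + 0.1822×186.21 + 0.2869×349.14 + 0.2469×565.29 = 289.0566 per 1 000.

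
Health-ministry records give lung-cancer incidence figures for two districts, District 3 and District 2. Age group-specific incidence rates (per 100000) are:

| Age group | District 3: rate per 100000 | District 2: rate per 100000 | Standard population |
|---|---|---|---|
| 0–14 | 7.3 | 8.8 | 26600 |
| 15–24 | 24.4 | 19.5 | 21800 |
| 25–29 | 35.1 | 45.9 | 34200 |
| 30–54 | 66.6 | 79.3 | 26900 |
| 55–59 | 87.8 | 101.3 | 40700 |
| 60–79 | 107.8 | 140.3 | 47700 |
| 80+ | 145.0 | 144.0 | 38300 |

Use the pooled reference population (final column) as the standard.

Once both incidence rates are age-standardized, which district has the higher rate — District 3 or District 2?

District 2

Standard total = 236200; weights = 0.1126, 0.0923, 0.1448, 0.1139, 0.1723, 0.2019, 0.1622.
District 3: 0.1126×7.3 + 0.0923×24.4 + 0.1448×35.1 + 0.1139×66.6 + 0.1723×87.8 + 0.2019×107.8 + 0.1622×145.0 = 76.1519 per 100000.
District 2: 0.1126×8.8 + 0.0923×19.5 + 0.1448×45.9 + 0.1139×79.3 + 0.1723×101.3 + 0.2019×140.3 + 0.1622×144.0 = 87.6061 per 100000.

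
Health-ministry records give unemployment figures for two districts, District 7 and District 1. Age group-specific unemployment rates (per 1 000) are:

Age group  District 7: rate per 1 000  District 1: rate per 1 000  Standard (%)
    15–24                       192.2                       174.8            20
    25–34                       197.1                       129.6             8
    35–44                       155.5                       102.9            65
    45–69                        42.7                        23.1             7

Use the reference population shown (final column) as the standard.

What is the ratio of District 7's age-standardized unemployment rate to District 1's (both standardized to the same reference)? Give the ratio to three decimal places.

1.390

Standard weights: 0.20, 0.08, 0.65, 0.07.
District 7: 0.2000×192.2 + 0.0800×197.1 + 0.6500×155.5 + 0.0700×42.7 = 158.2720 per 1 000.
District 1: 0.2000×174.8 + 0.0800×129.6 + 0.6500×102.9 + 0.0700×23.1 = 113.8300 per 1 000.
Ratio = 158.2720 ÷ 113.8300 = 1.39042.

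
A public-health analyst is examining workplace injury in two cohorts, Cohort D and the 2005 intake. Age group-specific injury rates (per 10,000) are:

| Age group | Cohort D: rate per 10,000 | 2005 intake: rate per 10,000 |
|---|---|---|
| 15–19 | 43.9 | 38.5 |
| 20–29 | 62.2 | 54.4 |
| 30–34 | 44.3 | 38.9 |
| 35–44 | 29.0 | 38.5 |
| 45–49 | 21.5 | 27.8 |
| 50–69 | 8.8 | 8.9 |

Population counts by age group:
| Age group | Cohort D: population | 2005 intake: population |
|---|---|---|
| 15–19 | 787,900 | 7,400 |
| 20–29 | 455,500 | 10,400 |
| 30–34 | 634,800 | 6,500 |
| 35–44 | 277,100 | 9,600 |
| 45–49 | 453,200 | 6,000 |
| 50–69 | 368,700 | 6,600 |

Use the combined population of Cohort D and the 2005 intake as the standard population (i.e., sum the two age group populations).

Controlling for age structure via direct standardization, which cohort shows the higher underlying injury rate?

Combined standard total = 3,023,700; weights = 0.2630, 0.1541, 0.2121, 0.0948, 0.1519, 0.1241.
Cohort D: 0.2630×43.9 + 0.1541×62.2 + 0.2121×44.3 + 0.0948×29.0 + 0.1519×21.5 + 0.1241×8.8 = 37.6334 per 10,000.
The 2005 intake: 0.2630×38.5 + 0.1541×54.4 + 0.2121×38.9 + 0.0948×38.5 + 0.1519×27.8 + 0.1241×8.9 = 35.7358 per 10,000.

Cohort D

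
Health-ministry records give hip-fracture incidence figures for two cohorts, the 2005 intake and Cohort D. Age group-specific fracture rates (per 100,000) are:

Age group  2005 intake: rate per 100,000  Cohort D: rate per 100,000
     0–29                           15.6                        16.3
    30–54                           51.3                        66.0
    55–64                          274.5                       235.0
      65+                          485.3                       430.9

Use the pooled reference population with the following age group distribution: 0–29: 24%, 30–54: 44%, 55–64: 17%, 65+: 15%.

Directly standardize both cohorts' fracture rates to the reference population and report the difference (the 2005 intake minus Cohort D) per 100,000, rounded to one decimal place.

Standard weights: 0.24, 0.44, 0.17, 0.15.
The 2005 intake: 0.2400×15.6 + 0.4400×51.3 + 0.1700×274.5 + 0.1500×485.3 = 145.7760 per 100,000.
Cohort D: 0.2400×16.3 + 0.4400×66.0 + 0.1700×235.0 + 0.1500×430.9 = 137.5370 per 100,000.
Difference = 145.7760 − 137.5370 = 8.2390.

8.2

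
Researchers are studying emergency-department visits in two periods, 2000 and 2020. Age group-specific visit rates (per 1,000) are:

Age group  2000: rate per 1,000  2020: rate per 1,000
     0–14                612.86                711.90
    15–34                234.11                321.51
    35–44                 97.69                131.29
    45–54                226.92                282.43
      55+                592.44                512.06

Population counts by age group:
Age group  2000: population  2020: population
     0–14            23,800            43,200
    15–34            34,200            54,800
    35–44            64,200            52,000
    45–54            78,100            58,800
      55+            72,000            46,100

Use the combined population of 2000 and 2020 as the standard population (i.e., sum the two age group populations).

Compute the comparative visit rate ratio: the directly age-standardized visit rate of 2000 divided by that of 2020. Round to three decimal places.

0.914

Combined standard total = 527,200; weights = 0.1271, 0.1688, 0.2204, 0.2597, 0.2240.
2000: 0.1271×612.86 + 0.1688×234.11 + 0.2204×97.69 + 0.2597×226.92 + 0.2240×592.44 = 330.5795 per 1,000.
2020: 0.1271×711.90 + 0.1688×321.51 + 0.2204×131.29 + 0.2597×282.43 + 0.2240×512.06 = 361.7347 per 1,000.
Ratio = 330.5795 ÷ 361.7347 = 0.91387.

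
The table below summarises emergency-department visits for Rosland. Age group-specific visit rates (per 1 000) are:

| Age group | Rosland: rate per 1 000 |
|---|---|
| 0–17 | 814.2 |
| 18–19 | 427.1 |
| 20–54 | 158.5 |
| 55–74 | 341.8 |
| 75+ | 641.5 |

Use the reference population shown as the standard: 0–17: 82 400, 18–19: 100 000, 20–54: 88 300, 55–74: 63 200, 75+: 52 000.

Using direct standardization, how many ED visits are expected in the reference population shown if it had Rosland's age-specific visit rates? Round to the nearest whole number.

178755

Expected ED visits = Σ (standard pop × age-specific rate ÷ 1 000)
= 82 400×814.2/1 000 + 100 000×427.1/1 000 + 88 300×158.5/1 000 + 63 200×341.8/1 000 + 52 000×641.5/1 000
= 67090.08 + 42710.00 + 13995.55 + 21601.76 + 33358.00 = 178755.39.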